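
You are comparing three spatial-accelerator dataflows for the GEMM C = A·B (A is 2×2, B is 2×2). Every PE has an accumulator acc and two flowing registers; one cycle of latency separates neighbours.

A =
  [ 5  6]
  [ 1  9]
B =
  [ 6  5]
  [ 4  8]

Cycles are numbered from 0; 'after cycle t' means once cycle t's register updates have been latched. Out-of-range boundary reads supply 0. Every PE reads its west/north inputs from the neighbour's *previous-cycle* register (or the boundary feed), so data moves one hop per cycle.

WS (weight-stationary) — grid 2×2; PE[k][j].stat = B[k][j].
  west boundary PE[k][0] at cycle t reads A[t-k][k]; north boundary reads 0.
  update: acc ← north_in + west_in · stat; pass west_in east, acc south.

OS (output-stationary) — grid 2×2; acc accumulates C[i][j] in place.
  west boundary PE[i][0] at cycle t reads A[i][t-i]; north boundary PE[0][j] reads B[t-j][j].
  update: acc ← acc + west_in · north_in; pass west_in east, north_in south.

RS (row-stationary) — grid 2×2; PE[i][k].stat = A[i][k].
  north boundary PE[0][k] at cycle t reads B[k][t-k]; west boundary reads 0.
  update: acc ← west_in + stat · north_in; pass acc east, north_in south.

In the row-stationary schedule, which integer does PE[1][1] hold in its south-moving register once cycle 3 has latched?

register = 8

RS (2×2). Following PE[1][1] plus its west/north inputs:
  @0  [0,1]  acc 0  |  →0  ↓0
  @0  [1,0]  acc 0  |  →0  ↓0
  @0  [1,1]  acc 0  |  →0  ↓0
  @1  [0,1]  acc 54  |  →54  ↓4
  @1  [1,0]  acc 6  |  →6  ↓6
  @1  [1,1]  acc 0  |  →0  ↓0
  @2  [0,1]  acc 73  |  →73  ↓8
  @2  [1,0]  acc 5  |  →5  ↓5
  @2  [1,1]  acc 42  |  →42  ↓4
  @3  [0,1]  acc 0  |  →0  ↓0
  @3  [1,0]  acc 0  |  →0  ↓0
  @3  [1,1]  acc 77  |  →77  ↓8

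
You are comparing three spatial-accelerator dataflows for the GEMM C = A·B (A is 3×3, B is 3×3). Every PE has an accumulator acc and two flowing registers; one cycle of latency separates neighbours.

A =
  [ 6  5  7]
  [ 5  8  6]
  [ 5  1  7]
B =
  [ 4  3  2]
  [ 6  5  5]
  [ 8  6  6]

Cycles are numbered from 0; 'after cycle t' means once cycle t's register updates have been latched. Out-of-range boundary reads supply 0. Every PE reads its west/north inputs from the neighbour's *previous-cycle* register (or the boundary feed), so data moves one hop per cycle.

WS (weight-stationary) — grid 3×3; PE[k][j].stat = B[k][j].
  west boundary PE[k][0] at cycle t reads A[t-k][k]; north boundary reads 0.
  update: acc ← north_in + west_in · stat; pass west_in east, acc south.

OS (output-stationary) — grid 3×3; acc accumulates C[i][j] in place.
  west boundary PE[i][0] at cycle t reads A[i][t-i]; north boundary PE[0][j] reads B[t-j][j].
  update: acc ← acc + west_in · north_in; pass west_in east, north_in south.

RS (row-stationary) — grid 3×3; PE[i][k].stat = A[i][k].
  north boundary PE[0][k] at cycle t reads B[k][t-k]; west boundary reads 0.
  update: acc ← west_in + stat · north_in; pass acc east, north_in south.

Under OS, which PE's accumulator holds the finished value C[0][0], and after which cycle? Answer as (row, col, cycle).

(row, col, cycle) = (0, 0, 2)

OS: C[0][0] accumulates in PE[0][0]:
  step 0 · PE0,0: acc=24; fwd→6 fwd↓4
  step 1 · PE0,0: acc=54; fwd→5 fwd↓6
  step 2 · PE0,0: acc=110; fwd→7 fwd↓8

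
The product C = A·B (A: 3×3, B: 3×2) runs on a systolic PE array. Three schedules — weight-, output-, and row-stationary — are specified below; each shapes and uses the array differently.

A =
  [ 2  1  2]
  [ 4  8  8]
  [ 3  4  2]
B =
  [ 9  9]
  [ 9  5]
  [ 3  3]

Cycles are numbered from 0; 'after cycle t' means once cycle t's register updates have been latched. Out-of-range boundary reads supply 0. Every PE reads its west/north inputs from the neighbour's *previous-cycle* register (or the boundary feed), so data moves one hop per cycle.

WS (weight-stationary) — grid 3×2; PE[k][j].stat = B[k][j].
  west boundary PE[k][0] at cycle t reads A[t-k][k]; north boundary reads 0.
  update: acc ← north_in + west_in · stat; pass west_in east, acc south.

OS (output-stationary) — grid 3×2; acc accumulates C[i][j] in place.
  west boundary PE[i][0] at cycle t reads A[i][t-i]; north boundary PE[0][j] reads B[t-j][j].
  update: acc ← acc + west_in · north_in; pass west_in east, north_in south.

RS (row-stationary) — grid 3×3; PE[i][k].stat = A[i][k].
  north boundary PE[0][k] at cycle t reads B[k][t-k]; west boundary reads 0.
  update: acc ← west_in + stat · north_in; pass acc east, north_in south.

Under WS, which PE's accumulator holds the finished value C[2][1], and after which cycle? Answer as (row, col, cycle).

(row, col, cycle) = (2, 1, 5)

Under WS, C[2][1] lands at PE[2][1]:
  t=0 PE[2][1]: acc=0 h=0 v=0
  t=1 PE[2][1]: acc=0 h=0 v=0
  t=2 PE[2][1]: acc=0 h=0 v=0
  t=3 PE[2][1]: acc=29 h=2 v=29
  t=4 PE[2][1]: acc=100 h=8 v=100
  t=5 PE[2][1]: acc=53 h=2 v=53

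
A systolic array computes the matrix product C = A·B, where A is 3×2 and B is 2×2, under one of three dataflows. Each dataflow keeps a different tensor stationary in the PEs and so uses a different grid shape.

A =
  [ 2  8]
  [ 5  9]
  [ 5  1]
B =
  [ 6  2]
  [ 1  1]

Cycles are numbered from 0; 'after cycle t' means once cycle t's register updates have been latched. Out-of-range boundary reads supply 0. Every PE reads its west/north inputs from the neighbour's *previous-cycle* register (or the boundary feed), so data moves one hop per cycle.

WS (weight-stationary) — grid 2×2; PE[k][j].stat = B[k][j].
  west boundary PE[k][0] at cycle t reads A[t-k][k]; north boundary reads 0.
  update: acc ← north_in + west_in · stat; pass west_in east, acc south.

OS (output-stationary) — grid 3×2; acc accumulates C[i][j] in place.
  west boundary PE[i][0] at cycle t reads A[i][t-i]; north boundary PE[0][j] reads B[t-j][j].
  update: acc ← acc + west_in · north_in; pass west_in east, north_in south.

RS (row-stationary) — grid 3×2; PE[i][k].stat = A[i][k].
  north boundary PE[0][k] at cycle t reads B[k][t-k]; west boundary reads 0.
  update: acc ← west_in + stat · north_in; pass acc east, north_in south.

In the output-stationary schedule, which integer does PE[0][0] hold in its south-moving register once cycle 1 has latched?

register = 1

OS 3×2: PE[0][0] cycle-by-cycle (with neighbour feeds):
  0: (0,0).acc=12  regs=<2,6>
  1: (0,0).acc=20  regs=<8,1>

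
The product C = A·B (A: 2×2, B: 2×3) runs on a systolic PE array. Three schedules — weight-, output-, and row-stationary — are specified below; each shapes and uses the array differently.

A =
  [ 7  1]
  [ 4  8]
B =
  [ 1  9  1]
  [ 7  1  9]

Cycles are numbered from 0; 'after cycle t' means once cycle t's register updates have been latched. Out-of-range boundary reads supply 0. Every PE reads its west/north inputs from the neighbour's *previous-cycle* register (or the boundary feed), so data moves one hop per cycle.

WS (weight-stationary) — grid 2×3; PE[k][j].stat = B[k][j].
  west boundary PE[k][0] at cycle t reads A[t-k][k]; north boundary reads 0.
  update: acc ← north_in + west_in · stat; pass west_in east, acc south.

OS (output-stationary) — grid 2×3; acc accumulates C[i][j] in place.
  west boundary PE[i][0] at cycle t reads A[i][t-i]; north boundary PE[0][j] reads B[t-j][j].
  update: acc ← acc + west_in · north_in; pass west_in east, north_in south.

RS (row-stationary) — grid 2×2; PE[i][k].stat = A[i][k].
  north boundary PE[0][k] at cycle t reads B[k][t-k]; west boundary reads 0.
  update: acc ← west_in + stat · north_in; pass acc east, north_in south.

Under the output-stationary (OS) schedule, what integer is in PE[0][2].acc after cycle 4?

OS (2×3). Following PE[0][2] plus its west/north inputs:
  [0] (0,1) acc=0 (h:0 v:0)
  [0] (0,2) acc=0 (h:0 v:0)
  [1] (0,1) acc=63 (h:7 v:9)
  [1] (0,2) acc=0 (h:0 v:0)
  [2] (0,1) acc=64 (h:1 v:1)
  [2] (0,2) acc=7 (h:7 v:1)
  [3] (0,1) acc=64 (h:0 v:0)
  [3] (0,2) acc=16 (h:1 v:9)
  [4] (0,1) acc=64 (h:0 v:0)
  [4] (0,2) acc=16 (h:0 v:0)

PE[0][2].acc = 16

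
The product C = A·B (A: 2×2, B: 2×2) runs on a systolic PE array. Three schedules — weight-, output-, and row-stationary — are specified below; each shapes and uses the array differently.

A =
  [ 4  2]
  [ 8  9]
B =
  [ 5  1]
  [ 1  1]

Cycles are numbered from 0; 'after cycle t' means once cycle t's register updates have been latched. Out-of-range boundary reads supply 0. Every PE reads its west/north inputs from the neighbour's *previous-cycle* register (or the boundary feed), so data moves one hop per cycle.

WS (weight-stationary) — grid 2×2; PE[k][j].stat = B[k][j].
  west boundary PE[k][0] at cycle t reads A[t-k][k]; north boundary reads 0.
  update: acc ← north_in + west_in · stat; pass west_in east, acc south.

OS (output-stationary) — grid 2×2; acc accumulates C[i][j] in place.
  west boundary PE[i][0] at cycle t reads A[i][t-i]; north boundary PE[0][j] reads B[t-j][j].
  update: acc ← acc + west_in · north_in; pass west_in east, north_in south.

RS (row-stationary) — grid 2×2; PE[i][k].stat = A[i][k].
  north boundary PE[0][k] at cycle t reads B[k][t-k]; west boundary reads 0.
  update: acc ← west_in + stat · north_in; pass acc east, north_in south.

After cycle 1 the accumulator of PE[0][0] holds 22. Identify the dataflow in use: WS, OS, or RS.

dataflow = OS

— WS: 2×2; PE[0][0] trace:
  0: (0,0).acc=20  regs=<4,20>
  1: (0,0).acc=40  regs=<8,40>
— OS: 2×2; PE[0][0] trace:
  0: (0,0).acc=20  regs=<4,5>
  1: (0,0).acc=22  regs=<2,1>
— RS: 2×2; PE[0][0] trace:
  0: (0,0).acc=20  regs=<20,5>
  1: (0,0).acc=4  regs=<4,1>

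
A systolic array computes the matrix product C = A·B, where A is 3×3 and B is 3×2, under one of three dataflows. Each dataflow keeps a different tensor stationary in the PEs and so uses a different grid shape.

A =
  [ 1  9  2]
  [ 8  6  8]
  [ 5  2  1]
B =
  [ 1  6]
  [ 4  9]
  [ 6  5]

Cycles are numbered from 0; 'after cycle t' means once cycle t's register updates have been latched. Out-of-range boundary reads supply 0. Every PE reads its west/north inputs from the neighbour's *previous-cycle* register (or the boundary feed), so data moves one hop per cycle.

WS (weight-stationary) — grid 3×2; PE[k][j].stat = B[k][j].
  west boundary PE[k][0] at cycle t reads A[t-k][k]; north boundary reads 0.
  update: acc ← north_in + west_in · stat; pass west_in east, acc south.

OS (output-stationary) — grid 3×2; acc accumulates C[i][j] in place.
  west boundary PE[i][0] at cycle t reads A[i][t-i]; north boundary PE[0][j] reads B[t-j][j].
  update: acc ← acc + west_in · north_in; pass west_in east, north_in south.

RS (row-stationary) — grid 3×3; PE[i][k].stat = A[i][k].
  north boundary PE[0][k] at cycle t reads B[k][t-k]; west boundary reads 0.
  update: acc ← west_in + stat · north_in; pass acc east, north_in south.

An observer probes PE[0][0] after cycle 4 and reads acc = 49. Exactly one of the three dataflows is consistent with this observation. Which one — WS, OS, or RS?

dataflow = OS

Under WS (3×2), PE[0][0]:
  @0  [0,0]  acc 1  |  →1  ↓1
  @1  [0,0]  acc 8  |  →8  ↓8
  @2  [0,0]  acc 5  |  →5  ↓5
  @3  [0,0]  acc 0  |  →0  ↓0
  @4  [0,0]  acc 0  |  →0  ↓0
Under OS (3×2), PE[0][0]:
  @0  [0,0]  acc 1  |  →1  ↓1
  @1  [0,0]  acc 37  |  →9  ↓4
  @2  [0,0]  acc 49  |  →2  ↓6
  @3  [0,0]  acc 49  |  →0  ↓0
  @4  [0,0]  acc 49  |  →0  ↓0
Under RS (3×3), PE[0][0]:
  @0  [0,0]  acc 1  |  →1  ↓1
  @1  [0,0]  acc 6  |  →6  ↓6
  @2  [0,0]  acc 0  |  →0  ↓0
  @3  [0,0]  acc 0  |  →0  ↓0
  @4  [0,0]  acc 0  |  →0  ↓0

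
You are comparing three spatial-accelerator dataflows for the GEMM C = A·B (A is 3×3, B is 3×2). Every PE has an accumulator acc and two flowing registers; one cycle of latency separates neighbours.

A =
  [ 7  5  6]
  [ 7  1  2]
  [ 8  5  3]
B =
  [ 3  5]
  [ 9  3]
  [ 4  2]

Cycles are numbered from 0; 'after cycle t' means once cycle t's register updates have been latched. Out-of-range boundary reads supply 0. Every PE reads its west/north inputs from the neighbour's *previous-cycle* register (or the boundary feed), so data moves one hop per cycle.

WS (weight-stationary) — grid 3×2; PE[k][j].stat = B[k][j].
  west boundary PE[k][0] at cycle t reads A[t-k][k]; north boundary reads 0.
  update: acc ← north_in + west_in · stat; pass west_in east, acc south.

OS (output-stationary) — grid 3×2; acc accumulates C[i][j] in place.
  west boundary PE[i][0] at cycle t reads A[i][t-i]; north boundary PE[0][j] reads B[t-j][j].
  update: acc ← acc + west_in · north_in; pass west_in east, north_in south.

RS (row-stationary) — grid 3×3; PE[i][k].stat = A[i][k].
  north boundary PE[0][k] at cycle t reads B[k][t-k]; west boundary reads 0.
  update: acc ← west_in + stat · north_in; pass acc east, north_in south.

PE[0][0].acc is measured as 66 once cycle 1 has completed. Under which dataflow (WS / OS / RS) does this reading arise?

WS [3×2] PE[0][0] across cycles:
  c0 r0c0: 21 / 7 / 21
  c1 r0c0: 21 / 7 / 21
OS [3×2] PE[0][0] across cycles:
  c0 r0c0: 21 / 7 / 3
  c1 r0c0: 66 / 5 / 9
RS [3×3] PE[0][0] across cycles:
  c0 r0c0: 21 / 21 / 3
  c1 r0c0: 35 / 35 / 5

dataflow = OS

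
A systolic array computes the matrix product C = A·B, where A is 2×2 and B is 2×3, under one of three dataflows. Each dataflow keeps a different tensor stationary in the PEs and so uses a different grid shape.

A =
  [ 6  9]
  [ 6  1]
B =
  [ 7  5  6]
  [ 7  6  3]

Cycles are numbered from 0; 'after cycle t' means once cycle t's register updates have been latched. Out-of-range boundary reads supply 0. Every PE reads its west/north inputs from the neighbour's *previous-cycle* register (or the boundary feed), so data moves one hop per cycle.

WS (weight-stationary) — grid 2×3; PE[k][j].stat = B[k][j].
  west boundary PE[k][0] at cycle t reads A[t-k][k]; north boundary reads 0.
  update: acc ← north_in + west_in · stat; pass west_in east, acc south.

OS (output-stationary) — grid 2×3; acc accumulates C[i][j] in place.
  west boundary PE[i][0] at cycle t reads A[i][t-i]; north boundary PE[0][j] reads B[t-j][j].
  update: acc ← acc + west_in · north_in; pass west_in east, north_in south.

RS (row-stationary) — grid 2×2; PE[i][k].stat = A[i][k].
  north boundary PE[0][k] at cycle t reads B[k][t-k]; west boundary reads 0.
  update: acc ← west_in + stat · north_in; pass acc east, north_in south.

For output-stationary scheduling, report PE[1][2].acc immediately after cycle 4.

OS (2×3). Following PE[1][2] plus its west/north inputs:
  after 0 — PE[0][2] acc=0, pass-E 0, pass-S 0
  after 0 — PE[1][1] acc=0, pass-E 0, pass-S 0
  after 0 — PE[1][2] acc=0, pass-E 0, pass-S 0
  after 1 — PE[0][2] acc=0, pass-E 0, pass-S 0
  after 1 — PE[1][1] acc=0, pass-E 0, pass-S 0
  after 1 — PE[1][2] acc=0, pass-E 0, pass-S 0
  after 2 — PE[0][2] acc=36, pass-E 6, pass-S 6
  after 2 — PE[1][1] acc=30, pass-E 6, pass-S 5
  after 2 — PE[1][2] acc=0, pass-E 0, pass-S 0
  after 3 — PE[0][2] acc=63, pass-E 9, pass-S 3
  after 3 — PE[1][1] acc=36, pass-E 1, pass-S 6
  after 3 — PE[1][2] acc=36, pass-E 6, pass-S 6
  after 4 — PE[0][2] acc=63, pass-E 0, pass-S 0
  after 4 — PE[1][1] acc=36, pass-E 0, pass-S 0
  after 4 — PE[1][2] acc=39, pass-E 1, pass-S 3

PE[1][2].acc = 39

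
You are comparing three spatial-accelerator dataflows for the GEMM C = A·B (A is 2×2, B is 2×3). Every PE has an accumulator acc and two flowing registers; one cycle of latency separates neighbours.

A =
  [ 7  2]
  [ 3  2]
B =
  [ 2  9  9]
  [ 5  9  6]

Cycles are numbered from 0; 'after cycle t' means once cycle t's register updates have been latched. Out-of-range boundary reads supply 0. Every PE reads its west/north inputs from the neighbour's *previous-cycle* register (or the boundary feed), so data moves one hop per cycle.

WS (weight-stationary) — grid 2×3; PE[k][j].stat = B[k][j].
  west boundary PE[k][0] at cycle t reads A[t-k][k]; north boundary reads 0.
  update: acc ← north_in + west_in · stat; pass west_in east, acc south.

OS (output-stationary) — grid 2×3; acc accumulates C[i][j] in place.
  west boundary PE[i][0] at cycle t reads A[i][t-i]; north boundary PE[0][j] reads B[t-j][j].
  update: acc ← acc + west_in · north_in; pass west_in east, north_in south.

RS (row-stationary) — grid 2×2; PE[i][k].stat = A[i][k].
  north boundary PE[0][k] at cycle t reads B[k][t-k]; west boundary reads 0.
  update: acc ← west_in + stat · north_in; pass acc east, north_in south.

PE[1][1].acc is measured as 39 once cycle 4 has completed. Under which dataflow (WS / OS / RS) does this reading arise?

WS (2×3 grid), PE[1][1]:
  0: (1,1).acc=0  regs=<0,0>
  1: (1,1).acc=0  regs=<0,0>
  2: (1,1).acc=81  regs=<2,81>
  3: (1,1).acc=45  regs=<2,45>
  4: (1,1).acc=0  regs=<0,0>
OS (2×3 grid), PE[1][1]:
  0: (1,1).acc=0  regs=<0,0>
  1: (1,1).acc=0  regs=<0,0>
  2: (1,1).acc=27  regs=<3,9>
  3: (1,1).acc=45  regs=<2,9>
  4: (1,1).acc=45  regs=<0,0>
RS (2×2 grid), PE[1][1]:
  0: (1,1).acc=0  regs=<0,0>
  1: (1,1).acc=0  regs=<0,0>
  2: (1,1).acc=16  regs=<16,5>
  3: (1,1).acc=45  regs=<45,9>
  4: (1,1).acc=39  regs=<39,6>

dataflow = RS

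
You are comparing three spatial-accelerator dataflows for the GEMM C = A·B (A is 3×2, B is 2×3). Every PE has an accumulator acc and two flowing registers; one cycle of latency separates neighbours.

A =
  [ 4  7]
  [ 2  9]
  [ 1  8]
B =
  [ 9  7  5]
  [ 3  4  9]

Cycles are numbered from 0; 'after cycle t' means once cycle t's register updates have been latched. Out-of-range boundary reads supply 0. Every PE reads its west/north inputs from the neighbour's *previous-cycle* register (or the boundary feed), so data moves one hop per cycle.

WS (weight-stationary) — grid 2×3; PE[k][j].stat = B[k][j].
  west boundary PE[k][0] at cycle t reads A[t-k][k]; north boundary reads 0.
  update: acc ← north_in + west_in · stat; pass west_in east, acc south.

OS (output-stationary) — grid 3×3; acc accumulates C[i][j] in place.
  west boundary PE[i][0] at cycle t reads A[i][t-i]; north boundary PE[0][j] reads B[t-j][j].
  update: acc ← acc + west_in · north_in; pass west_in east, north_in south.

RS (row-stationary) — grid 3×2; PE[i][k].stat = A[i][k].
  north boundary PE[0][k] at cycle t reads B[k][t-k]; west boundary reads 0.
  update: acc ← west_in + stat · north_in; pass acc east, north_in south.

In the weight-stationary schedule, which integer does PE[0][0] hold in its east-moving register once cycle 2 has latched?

register = 1

WS (2×3). Following PE[0][0] plus its west/north inputs:
  t=0 PE[0][0]: acc=36 h=4 v=36
  t=1 PE[0][0]: acc=18 h=2 v=18
  t=2 PE[0][0]: acc=9 h=1 v=9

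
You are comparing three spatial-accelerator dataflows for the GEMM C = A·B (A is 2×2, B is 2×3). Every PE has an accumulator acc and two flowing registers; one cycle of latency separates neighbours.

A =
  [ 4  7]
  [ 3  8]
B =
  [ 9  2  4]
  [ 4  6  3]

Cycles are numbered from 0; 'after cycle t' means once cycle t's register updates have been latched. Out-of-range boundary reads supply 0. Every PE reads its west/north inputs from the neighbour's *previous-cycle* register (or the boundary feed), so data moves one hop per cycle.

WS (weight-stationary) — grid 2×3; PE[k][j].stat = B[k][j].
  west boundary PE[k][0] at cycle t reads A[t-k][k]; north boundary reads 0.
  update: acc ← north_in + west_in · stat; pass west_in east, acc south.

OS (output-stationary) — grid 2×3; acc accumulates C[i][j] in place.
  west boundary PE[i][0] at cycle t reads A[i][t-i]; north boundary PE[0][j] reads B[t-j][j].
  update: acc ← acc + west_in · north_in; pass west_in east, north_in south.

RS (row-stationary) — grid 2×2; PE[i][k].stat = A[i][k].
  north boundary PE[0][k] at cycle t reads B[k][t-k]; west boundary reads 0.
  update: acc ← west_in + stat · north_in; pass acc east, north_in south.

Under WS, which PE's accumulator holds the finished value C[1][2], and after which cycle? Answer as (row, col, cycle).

Under WS, C[1][2] lands at PE[1][2]:
  0: (1,2).acc=0  regs=<0,0>
  1: (1,2).acc=0  regs=<0,0>
  2: (1,2).acc=0  regs=<0,0>
  3: (1,2).acc=37  regs=<7,37>
  4: (1,2).acc=36  regs=<8,36>

(row, col, cycle) = (1, 2, 4)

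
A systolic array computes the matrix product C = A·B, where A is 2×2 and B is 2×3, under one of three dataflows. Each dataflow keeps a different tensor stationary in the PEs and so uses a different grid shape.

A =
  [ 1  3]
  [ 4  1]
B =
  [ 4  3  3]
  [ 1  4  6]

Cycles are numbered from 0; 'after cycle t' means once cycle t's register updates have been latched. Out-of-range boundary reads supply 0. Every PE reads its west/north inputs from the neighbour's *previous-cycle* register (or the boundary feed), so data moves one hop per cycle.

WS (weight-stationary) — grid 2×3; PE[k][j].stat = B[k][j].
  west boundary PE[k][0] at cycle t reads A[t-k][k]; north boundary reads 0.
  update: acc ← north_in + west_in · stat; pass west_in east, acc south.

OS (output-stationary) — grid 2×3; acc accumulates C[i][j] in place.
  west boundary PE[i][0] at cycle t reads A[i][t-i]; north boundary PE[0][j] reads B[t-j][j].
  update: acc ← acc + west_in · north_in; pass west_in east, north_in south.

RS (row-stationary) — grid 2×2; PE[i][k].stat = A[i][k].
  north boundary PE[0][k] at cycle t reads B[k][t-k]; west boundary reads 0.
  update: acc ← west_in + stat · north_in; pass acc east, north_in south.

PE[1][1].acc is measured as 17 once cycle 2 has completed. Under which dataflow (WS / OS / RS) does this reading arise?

— WS: 2×3; PE[1][1] trace:
  0: (1,1).acc=0  regs=<0,0>
  1: (1,1).acc=0  regs=<0,0>
  2: (1,1).acc=15  regs=<3,15>
— OS: 2×3; PE[1][1] trace:
  0: (1,1).acc=0  regs=<0,0>
  1: (1,1).acc=0  regs=<0,0>
  2: (1,1).acc=12  regs=<4,3>
— RS: 2×2; PE[1][1] trace:
  0: (1,1).acc=0  regs=<0,0>
  1: (1,1).acc=0  regs=<0,0>
  2: (1,1).acc=17  regs=<17,1>

dataflow = RS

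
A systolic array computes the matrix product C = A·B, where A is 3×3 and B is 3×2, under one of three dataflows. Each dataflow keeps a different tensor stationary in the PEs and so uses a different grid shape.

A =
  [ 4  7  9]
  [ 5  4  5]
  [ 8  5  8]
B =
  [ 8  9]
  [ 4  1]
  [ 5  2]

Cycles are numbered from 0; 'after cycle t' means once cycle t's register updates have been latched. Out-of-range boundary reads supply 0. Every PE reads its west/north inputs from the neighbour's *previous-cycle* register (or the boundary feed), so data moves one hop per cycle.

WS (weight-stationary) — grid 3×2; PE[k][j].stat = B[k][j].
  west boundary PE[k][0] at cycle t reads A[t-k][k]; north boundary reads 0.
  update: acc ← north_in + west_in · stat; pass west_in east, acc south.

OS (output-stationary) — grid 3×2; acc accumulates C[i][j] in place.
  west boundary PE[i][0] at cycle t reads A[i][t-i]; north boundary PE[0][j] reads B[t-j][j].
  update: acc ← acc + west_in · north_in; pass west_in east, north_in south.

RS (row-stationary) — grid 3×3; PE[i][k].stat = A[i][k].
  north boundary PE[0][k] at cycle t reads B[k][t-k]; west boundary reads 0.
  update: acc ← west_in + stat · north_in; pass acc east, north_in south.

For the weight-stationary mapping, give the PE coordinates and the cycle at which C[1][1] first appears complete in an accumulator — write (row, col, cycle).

WS — PE[2][1] is where C[1][1] collects:
  @0  [2,1]  acc 0  |  →0  ↓0
  @1  [2,1]  acc 0  |  →0  ↓0
  @2  [2,1]  acc 0  |  →0  ↓0
  @3  [2,1]  acc 61  |  →9  ↓61
  @4  [2,1]  acc 59  |  →5  ↓59

(row, col, cycle) = (2, 1, 4)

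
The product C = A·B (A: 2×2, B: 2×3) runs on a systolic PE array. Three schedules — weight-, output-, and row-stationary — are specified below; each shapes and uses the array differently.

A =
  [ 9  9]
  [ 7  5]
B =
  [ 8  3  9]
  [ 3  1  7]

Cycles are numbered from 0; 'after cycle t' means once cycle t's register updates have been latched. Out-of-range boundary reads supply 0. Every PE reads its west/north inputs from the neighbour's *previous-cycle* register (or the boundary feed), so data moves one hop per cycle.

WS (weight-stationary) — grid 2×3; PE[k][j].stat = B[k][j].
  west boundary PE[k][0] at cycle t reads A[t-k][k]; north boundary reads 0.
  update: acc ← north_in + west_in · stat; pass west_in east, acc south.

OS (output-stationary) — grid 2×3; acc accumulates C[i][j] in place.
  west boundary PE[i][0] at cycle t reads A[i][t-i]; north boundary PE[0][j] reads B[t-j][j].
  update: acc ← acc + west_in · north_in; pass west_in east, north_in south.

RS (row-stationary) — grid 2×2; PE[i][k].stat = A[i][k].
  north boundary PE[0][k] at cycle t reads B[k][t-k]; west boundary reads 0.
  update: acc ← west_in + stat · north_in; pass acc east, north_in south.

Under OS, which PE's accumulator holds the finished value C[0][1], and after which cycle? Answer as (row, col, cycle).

(row, col, cycle) = (0, 1, 2)

OS — PE[0][1] is where C[0][1] collects:
  cycle 0: PE[0][1] → acc 0, east 0, south 0
  cycle 1: PE[0][1] → acc 27, east 9, south 3
  cycle 2: PE[0][1] → acc 36, east 9, south 1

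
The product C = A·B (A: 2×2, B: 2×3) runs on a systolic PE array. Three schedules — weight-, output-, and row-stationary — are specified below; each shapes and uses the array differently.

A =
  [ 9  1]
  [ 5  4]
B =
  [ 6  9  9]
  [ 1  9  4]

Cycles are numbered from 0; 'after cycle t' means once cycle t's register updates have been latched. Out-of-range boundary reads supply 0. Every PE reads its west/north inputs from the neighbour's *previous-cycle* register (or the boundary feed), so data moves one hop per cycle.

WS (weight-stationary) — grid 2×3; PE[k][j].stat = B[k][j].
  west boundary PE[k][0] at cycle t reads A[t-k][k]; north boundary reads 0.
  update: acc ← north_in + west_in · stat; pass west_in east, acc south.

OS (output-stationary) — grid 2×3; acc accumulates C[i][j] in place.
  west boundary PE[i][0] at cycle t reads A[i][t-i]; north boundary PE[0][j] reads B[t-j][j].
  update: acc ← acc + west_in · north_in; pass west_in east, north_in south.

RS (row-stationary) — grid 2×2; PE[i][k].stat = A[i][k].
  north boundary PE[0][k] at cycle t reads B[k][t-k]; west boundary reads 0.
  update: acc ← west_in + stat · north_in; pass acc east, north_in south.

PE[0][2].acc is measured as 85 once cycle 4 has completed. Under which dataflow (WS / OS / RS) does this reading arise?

dataflow = OS

WS (2×3 grid), PE[0][2]:
  after 0 — PE[0][2] acc=0, pass-E 0, pass-S 0
  after 1 — PE[0][2] acc=0, pass-E 0, pass-S 0
  after 2 — PE[0][2] acc=81, pass-E 9, pass-S 81
  after 3 — PE[0][2] acc=45, pass-E 5, pass-S 45
  after 4 — PE[0][2] acc=0, pass-E 0, pass-S 0
OS (2×3 grid), PE[0][2]:
  after 0 — PE[0][2] acc=0, pass-E 0, pass-S 0
  after 1 — PE[0][2] acc=0, pass-E 0, pass-S 0
  after 2 — PE[0][2] acc=81, pass-E 9, pass-S 9
  after 3 — PE[0][2] acc=85, pass-E 1, pass-S 4
  after 4 — PE[0][2] acc=85, pass-E 0, pass-S 0
— RS: 2×2 array has no PE[0][2].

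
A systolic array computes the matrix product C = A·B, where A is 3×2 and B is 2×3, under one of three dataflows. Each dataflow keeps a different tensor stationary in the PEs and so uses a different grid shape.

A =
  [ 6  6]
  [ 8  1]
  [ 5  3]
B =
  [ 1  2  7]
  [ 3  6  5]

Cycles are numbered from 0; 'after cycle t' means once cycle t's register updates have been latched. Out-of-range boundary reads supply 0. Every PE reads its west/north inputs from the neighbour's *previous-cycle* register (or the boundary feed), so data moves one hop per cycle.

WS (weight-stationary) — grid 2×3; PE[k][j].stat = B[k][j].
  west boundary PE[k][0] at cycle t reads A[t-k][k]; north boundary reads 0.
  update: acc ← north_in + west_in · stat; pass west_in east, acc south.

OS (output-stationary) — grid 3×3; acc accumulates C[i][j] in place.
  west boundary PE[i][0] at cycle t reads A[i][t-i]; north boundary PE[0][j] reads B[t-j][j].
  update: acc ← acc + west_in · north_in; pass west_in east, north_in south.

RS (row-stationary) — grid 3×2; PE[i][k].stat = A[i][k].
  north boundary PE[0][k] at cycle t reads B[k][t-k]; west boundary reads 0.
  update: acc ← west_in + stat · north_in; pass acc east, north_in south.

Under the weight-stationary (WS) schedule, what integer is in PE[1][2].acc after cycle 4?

Tracing WS — 2×3 array, target PE[1][2]:
  t=0 PE[0][2]: acc=0 h=0 v=0
  t=0 PE[1][1]: acc=0 h=0 v=0
  t=0 PE[1][2]: acc=0 h=0 v=0
  t=1 PE[0][2]: acc=0 h=0 v=0
  t=1 PE[1][1]: acc=0 h=0 v=0
  t=1 PE[1][2]: acc=0 h=0 v=0
  t=2 PE[0][2]: acc=42 h=6 v=42
  t=2 PE[1][1]: acc=48 h=6 v=48
  t=2 PE[1][2]: acc=0 h=0 v=0
  t=3 PE[0][2]: acc=56 h=8 v=56
  t=3 PE[1][1]: acc=22 h=1 v=22
  t=3 PE[1][2]: acc=72 h=6 v=72
  t=4 PE[0][2]: acc=35 h=5 v=35
  t=4 PE[1][1]: acc=28 h=3 v=28
  t=4 PE[1][2]: acc=61 h=1 v=61

PE[1][2].acc = 61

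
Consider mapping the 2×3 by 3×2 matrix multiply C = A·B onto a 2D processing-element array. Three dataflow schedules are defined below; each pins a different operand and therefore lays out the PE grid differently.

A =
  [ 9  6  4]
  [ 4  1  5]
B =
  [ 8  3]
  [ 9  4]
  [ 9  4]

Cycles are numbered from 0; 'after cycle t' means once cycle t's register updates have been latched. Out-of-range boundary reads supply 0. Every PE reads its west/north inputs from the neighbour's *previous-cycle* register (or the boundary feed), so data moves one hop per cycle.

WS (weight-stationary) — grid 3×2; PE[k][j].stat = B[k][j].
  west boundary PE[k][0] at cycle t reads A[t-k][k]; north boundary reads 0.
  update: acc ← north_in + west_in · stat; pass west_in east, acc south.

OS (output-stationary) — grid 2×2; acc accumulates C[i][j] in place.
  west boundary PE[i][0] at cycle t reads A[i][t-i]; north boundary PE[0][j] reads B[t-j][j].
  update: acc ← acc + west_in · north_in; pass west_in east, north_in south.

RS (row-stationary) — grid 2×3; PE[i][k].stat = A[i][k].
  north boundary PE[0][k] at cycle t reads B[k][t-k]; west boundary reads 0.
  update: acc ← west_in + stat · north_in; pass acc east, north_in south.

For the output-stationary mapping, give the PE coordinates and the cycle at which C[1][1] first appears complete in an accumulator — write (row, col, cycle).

Under OS, C[1][1] lands at PE[1][1]:
  after 0 — PE[1][1] acc=0, pass-E 0, pass-S 0
  after 1 — PE[1][1] acc=0, pass-E 0, pass-S 0
  after 2 — PE[1][1] acc=12, pass-E 4, pass-S 3
  after 3 — PE[1][1] acc=16, pass-E 1, pass-S 4
  after 4 — PE[1][1] acc=36, pass-E 5, pass-S 4

(row, col, cycle) = (1, 1, 4)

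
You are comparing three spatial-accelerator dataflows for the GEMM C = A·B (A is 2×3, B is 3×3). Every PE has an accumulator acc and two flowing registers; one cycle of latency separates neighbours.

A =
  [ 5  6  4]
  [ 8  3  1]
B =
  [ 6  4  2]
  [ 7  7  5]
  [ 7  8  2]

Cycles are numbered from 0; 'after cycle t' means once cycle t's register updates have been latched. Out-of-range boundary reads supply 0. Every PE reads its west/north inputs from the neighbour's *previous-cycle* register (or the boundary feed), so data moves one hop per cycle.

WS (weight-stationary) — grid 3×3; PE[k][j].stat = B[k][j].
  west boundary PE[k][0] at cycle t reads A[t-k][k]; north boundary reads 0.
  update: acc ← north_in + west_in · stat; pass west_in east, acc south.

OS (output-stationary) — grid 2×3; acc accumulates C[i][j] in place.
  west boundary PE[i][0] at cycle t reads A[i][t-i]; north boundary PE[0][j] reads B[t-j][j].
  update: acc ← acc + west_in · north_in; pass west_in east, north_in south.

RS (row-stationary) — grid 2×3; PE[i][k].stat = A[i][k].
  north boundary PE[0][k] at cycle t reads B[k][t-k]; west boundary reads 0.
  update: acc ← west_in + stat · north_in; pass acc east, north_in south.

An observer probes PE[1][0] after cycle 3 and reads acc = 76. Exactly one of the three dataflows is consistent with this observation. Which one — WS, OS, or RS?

dataflow = OS

Under WS (3×3), PE[1][0]:
  c0 r1c0: 0 / 0 / 0
  c1 r1c0: 72 / 6 / 72
  c2 r1c0: 69 / 3 / 69
  c3 r1c0: 0 / 0 / 0
Under OS (2×3), PE[1][0]:
  c0 r1c0: 0 / 0 / 0
  c1 r1c0: 48 / 8 / 6
  c2 r1c0: 69 / 3 / 7
  c3 r1c0: 76 / 1 / 7
Under RS (2×3), PE[1][0]:
  c0 r1c0: 0 / 0 / 0
  c1 r1c0: 48 / 48 / 6
  c2 r1c0: 32 / 32 / 4
  c3 r1c0: 16 / 16 / 2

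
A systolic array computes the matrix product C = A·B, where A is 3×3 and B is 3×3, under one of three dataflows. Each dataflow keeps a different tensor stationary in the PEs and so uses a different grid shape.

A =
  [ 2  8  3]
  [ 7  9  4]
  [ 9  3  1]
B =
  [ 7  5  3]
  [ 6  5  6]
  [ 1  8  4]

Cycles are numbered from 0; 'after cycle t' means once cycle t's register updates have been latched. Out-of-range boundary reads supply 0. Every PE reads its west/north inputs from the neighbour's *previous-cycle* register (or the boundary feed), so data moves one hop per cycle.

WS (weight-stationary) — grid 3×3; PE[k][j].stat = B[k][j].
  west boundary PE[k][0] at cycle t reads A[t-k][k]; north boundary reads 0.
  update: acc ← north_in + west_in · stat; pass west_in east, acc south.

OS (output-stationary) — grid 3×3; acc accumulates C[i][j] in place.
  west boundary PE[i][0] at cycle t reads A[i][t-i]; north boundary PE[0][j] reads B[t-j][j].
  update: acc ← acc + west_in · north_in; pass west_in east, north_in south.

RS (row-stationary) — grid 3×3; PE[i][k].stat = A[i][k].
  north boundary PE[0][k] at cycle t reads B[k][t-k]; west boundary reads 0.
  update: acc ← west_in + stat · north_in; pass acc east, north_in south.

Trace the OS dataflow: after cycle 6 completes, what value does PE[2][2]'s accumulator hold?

OS (3×3). Following PE[2][2] plus its west/north inputs:
  [0] (1,2) acc=0 (h:0 v:0)
  [0] (2,1) acc=0 (h:0 v:0)
  [0] (2,2) acc=0 (h:0 v:0)
  [1] (1,2) acc=0 (h:0 v:0)
  [1] (2,1) acc=0 (h:0 v:0)
  [1] (2,2) acc=0 (h:0 v:0)
  [2] (1,2) acc=0 (h:0 v:0)
  [2] (2,1) acc=0 (h:0 v:0)
  [2] (2,2) acc=0 (h:0 v:0)
  [3] (1,2) acc=21 (h:7 v:3)
  [3] (2,1) acc=45 (h:9 v:5)
  [3] (2,2) acc=0 (h:0 v:0)
  [4] (1,2) acc=75 (h:9 v:6)
  [4] (2,1) acc=60 (h:3 v:5)
  [4] (2,2) acc=27 (h:9 v:3)
  [5] (1,2) acc=91 (h:4 v:4)
  [5] (2,1) acc=68 (h:1 v:8)
  [5] (2,2) acc=45 (h:3 v:6)
  [6] (1,2) acc=91 (h:0 v:0)
  [6] (2,1) acc=68 (h:0 v:0)
  [6] (2,2) acc=49 (h:1 v:4)

PE[2][2].acc = 49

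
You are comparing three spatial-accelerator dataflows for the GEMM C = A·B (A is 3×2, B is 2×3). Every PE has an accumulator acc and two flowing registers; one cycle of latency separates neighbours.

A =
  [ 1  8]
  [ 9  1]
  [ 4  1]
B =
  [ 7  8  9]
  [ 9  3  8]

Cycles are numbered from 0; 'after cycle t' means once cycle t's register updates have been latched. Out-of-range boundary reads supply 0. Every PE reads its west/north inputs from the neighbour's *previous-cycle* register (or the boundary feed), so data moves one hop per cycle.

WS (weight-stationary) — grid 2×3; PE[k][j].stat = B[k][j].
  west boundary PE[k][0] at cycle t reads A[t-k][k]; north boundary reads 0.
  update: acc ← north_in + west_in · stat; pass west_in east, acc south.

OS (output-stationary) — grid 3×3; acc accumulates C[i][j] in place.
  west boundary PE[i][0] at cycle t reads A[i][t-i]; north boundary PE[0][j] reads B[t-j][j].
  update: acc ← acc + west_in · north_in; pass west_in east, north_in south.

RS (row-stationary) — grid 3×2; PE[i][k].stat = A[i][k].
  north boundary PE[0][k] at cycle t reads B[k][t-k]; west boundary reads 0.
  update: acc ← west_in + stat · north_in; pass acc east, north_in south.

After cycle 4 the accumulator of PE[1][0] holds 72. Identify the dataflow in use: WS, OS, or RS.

Under WS (2×3), PE[1][0]:
  step 0 · PE1,0: acc=0; fwd→0 fwd↓0
  step 1 · PE1,0: acc=79; fwd→8 fwd↓79
  step 2 · PE1,0: acc=72; fwd→1 fwd↓72
  step 3 · PE1,0: acc=37; fwd→1 fwd↓37
  step 4 · PE1,0: acc=0; fwd→0 fwd↓0
Under OS (3×3), PE[1][0]:
  step 0 · PE1,0: acc=0; fwd→0 fwd↓0
  step 1 · PE1,0: acc=63; fwd→9 fwd↓7
  step 2 · PE1,0: acc=72; fwd→1 fwd↓9
  step 3 · PE1,0: acc=72; fwd→0 fwd↓0
  step 4 · PE1,0: acc=72; fwd→0 fwd↓0
Under RS (3×2), PE[1][0]:
  step 0 · PE1,0: acc=0; fwd→0 fwd↓0
  step 1 · PE1,0: acc=63; fwd→63 fwd↓7
  step 2 · PE1,0: acc=72; fwd→72 fwd↓8
  step 3 · PE1,0: acc=81; fwd→81 fwd↓9
  step 4 · PE1,0: acc=0; fwd→0 fwd↓0

dataflow = OS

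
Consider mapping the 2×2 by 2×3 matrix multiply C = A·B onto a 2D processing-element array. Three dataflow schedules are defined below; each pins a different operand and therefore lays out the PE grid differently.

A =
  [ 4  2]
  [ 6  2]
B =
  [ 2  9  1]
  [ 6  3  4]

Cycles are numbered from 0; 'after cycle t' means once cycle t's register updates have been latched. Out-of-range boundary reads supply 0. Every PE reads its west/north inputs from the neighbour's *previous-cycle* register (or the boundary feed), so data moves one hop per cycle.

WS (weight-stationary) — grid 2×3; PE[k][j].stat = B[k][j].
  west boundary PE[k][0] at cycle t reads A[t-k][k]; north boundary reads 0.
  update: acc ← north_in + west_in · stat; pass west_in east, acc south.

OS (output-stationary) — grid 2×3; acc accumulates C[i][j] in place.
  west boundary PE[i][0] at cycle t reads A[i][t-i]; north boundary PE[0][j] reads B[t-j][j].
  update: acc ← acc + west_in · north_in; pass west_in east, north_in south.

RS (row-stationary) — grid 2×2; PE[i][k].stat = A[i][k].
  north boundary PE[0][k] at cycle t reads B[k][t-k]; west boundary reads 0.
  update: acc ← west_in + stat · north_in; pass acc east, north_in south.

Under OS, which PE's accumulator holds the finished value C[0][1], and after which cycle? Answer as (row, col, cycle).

(row, col, cycle) = (0, 1, 2)

OS: C[0][1] accumulates in PE[0][1]:
  c0 r0c1: 0 / 0 / 0
  c1 r0c1: 36 / 4 / 9
  c2 r0c1: 42 / 2 / 3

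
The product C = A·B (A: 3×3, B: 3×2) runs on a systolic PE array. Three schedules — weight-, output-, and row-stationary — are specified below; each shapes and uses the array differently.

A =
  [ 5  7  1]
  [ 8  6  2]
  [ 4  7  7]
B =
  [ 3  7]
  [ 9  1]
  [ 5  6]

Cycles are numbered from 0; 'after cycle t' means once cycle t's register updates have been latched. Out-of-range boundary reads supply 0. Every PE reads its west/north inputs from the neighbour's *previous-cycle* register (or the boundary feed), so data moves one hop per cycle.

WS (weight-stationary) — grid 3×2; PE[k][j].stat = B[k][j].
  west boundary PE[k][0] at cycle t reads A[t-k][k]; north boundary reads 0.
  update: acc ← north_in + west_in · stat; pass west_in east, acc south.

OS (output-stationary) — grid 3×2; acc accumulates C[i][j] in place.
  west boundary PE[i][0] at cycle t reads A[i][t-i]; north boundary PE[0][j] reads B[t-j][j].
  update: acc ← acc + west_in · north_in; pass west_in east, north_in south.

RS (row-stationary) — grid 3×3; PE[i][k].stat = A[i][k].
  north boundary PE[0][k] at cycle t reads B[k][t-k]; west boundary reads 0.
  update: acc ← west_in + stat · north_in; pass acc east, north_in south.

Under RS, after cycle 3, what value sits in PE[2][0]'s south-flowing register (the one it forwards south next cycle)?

RS 3×3: PE[2][0] cycle-by-cycle (with neighbour feeds):
  [0] (1,0) acc=0 (h:0 v:0)
  [0] (2,0) acc=0 (h:0 v:0)
  [1] (1,0) acc=24 (h:24 v:3)
  [1] (2,0) acc=0 (h:0 v:0)
  [2] (1,0) acc=56 (h:56 v:7)
  [2] (2,0) acc=12 (h:12 v:3)
  [3] (1,0) acc=0 (h:0 v:0)
  [3] (2,0) acc=28 (h:28 v:7)

register = 7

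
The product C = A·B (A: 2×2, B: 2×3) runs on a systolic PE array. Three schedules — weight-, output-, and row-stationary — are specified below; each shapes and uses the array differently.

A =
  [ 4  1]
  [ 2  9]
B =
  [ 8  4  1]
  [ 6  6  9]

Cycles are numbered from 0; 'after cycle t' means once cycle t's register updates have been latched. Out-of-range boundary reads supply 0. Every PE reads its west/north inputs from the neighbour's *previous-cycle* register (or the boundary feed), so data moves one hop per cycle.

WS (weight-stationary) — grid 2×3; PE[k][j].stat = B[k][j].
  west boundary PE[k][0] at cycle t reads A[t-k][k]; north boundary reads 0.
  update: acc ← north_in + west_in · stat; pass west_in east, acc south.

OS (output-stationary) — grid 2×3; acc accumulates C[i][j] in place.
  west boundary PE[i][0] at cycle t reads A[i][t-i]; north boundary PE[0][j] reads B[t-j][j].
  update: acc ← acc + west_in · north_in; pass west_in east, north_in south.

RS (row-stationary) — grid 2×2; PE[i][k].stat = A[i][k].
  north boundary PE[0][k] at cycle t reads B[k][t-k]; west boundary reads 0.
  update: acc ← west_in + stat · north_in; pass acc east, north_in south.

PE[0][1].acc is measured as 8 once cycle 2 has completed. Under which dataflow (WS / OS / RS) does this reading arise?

dataflow = WS

WS (2×3 grid), PE[0][1]:
  step 0 · PE0,1: acc=0; fwd→0 fwd↓0
  step 1 · PE0,1: acc=16; fwd→4 fwd↓16
  step 2 · PE0,1: acc=8; fwd→2 fwd↓8
OS (2×3 grid), PE[0][1]:
  step 0 · PE0,1: acc=0; fwd→0 fwd↓0
  step 1 · PE0,1: acc=16; fwd→4 fwd↓4
  step 2 · PE0,1: acc=22; fwd→1 fwd↓6
RS (2×2 grid), PE[0][1]:
  step 0 · PE0,1: acc=0; fwd→0 fwd↓0
  step 1 · PE0,1: acc=38; fwd→38 fwd↓6
  step 2 · PE0,1: acc=22; fwd→22 fwd↓6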